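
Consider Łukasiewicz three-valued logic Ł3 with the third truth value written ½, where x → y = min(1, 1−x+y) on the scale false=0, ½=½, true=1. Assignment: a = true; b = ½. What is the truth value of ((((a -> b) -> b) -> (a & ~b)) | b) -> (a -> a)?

a -> b = true -> ½ = ½  [min(1, 1−1+½)]
(a -> b) -> b = ½ -> ½ = true
~b = ~½ = ½
a & ~b = true & ½ = ½
((a -> b) -> b) -> (a & ~b) = true -> ½ = ½
(((a -> b) -> b) -> (a & ~b)) | b = ½ | ½ = ½
a -> a = true -> true = true
((((a -> b) -> b) -> (a & ~b)) | b) -> (a -> a) = ½ -> true = true

true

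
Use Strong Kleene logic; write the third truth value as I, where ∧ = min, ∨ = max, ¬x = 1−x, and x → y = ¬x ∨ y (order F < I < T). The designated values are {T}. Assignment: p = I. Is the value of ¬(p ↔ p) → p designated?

p ↔ p = I ↔ I = I
¬(p ↔ p) = ¬I = I
¬(p ↔ p) → p = I → I = I  [¬I ∨ I]
I ∉ {T}.

No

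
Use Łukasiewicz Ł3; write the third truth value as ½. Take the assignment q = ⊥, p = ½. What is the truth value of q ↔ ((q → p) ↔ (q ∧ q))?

q → p = ⊥ → ½ = ⊤
q ∧ q = ⊥ ∧ ⊥ = ⊥
(q → p) ↔ (q ∧ q) = ⊤ ↔ ⊥ = ⊥
q ↔ ((q → p) ↔ (q ∧ q)) = ⊥ ↔ ⊥ = ⊤

⊤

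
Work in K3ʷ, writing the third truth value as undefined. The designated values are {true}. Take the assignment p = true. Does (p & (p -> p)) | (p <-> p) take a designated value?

Yes

p -> p = true -> true = true
p & (p -> p) = true & true = true
p <-> p = true <-> true = true
(p & (p -> p)) | (p <-> p) = true | true = true
true ∈ {true}.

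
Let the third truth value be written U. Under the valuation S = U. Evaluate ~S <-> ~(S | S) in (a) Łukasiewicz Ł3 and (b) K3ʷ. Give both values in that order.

In Łukasiewicz Ł3: ~S = ~U = U
S | S = U | U = U
~(S | S) = ~U = U
~S <-> ~(S | S) = U <-> U = ⊤
In K3ʷ: ~S = ~U = U
S | S = U | U = U
~(S | S) = ~U = U
~S <-> ~(S | S) = U <-> U = U
They differ because Łukasiewicz Ł3 and K3ʷ treat U differently under the binary connectives.

⊤; U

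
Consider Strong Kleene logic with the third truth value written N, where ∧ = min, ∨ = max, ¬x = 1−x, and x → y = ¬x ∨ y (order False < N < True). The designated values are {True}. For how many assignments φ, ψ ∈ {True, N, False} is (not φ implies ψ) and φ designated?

Designated under: (φ=True, ψ=True); (φ=True, ψ=N); (φ=True, ψ=False).

3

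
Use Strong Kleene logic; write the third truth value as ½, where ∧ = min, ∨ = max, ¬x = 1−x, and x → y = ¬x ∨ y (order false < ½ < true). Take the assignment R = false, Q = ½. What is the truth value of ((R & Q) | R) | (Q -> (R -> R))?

true

R & Q = false & ½ = false
(R & Q) | R = false | false = false
R -> R = false -> false = true
Q -> (R -> R) = ½ -> true = true
((R & Q) | R) | (Q -> (R -> R)) = false | true = true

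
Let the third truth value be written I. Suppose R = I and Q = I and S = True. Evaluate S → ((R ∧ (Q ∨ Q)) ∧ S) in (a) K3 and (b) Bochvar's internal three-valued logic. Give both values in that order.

I; I

In K3: Q ∨ Q = I ∨ I = I
R ∧ (Q ∨ Q) = I ∧ I = I
(R ∧ (Q ∨ Q)) ∧ S = I ∧ True = I
S → ((R ∧ (Q ∨ Q)) ∧ S) = True → I = I  [¬True ∨ I]
In Bochvar's internal three-valued logic: Q ∨ Q = I ∨ I = I
R ∧ (Q ∨ Q) = I ∧ I = I
(R ∧ (Q ∨ Q)) ∧ S = I ∧ True = I
S → ((R ∧ (Q ∨ Q)) ∧ S) = True → I = I  [any arg is the third value ⇒ result is the third value]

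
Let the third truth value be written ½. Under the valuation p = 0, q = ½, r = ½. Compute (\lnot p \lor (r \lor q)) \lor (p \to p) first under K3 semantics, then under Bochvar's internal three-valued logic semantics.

In K3: \lnot p = \lnot 0 = 1
r \lor q = ½ \lor ½ = ½
\lnot p \lor (r \lor q) = 1 \lor ½ = 1
p \to p = 0 \to 0 = 1
(\lnot p \lor (r \lor q)) \lor (p \to p) = 1 \lor 1 = 1
In Bochvar's internal three-valued logic: \lnot p = \lnot 0 = 1
r \lor q = ½ \lor ½ = ½
\lnot p \lor (r \lor q) = 1 \lor ½ = ½
p \to p = 0 \to 0 = 1
(\lnot p \lor (r \lor q)) \lor (p \to p) = ½ \lor 1 = ½
They differ because K3 and Bochvar's internal three-valued logic treat ½ differently under the binary connectives.

1; ½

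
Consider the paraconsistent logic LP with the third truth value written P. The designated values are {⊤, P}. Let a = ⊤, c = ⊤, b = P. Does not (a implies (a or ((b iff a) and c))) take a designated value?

No

b iff a = P iff ⊤ = P
(b iff a) and c = P and ⊤ = P
a or ((b iff a) and c) = ⊤ or P = ⊤
a implies (a or ((b iff a) and c)) = ⊤ implies ⊤ = ⊤
not (a implies (a or ((b iff a) and c))) = not ⊤ = ⊥
⊥ ∉ {⊤, P}.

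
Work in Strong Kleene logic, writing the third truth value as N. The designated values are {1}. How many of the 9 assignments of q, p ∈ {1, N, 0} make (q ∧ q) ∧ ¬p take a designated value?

1

Designated under: (q=1, p=0).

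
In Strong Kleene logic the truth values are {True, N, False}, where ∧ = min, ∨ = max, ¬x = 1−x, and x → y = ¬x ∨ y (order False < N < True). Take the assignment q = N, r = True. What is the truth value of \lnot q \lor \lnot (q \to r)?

N

\lnot q = \lnot N = N
q \to r = N \to True = True  [\lnot N \lor True]
\lnot (q \to r) = \lnot True = False
\lnot q \lor \lnot (q \to r) = N \lor False = N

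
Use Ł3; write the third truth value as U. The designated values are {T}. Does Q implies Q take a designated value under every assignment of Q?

Every assignment of Q over {T, U, F} gives a value in {T}.
In particular, with Q=U: Q implies Q = T.

Yes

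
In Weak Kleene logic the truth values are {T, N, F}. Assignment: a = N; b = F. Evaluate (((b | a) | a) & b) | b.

b | a = F | N = N
(b | a) | a = N | N = N
((b | a) | a) & b = N & F = N
(((b | a) | a) & b) | b = N | F = N

N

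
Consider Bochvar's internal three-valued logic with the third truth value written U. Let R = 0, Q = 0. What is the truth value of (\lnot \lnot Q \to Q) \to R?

0

\lnot Q = \lnot 0 = 1
\lnot \lnot Q = \lnot 1 = 0
\lnot \lnot Q \to Q = 0 \to 0 = 1
(\lnot \lnot Q \to Q) \to R = 1 \to 0 = 0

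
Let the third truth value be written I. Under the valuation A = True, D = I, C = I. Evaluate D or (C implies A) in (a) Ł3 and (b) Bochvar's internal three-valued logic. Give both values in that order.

In Ł3: C implies A = I implies True = True
D or (C implies A) = I or True = True
In Bochvar's internal three-valued logic: C implies A = I implies True = I
D or (C implies A) = I or I = I
They differ because Ł3 and Bochvar's internal three-valued logic treat I differently under the binary connectives.

True; I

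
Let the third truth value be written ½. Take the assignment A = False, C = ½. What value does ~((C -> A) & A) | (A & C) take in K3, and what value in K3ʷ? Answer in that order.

In K3: C -> A = ½ -> False = ½  [~½ | False]
(C -> A) & A = ½ & False = False
~((C -> A) & A) = ~False = True
A & C = False & ½ = False
~((C -> A) & A) | (A & C) = True | False = True
In K3ʷ: C -> A = ½ -> False = ½  [any arg is the third value ⇒ result is the third value]
(C -> A) & A = ½ & False = ½
~((C -> A) & A) = ~½ = ½
A & C = False & ½ = ½
~((C -> A) & A) | (A & C) = ½ | ½ = ½
They differ because K3 and K3ʷ treat ½ differently under the binary connectives.

True; ½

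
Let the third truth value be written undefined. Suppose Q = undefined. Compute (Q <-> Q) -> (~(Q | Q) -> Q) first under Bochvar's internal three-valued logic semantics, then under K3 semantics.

undefined; undefined

In Bochvar's internal three-valued logic: Q <-> Q = undefined <-> undefined = undefined
Q | Q = undefined | undefined = undefined
~(Q | Q) = ~undefined = undefined
~(Q | Q) -> Q = undefined -> undefined = undefined
(Q <-> Q) -> (~(Q | Q) -> Q) = undefined -> undefined = undefined
In K3: Q <-> Q = undefined <-> undefined = undefined
Q | Q = undefined | undefined = undefined
~(Q | Q) = ~undefined = undefined
~(Q | Q) -> Q = undefined -> undefined = undefined  [~undefined | undefined]
(Q <-> Q) -> (~(Q | Q) -> Q) = undefined -> undefined = undefined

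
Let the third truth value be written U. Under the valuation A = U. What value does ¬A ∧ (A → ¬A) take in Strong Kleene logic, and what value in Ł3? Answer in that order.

In Strong Kleene logic: ¬A = ¬U = U
¬A = ¬U = U
A → ¬A = U → U = U  [¬U ∨ U]
¬A ∧ (A → ¬A) = U ∧ U = U
In Ł3: ¬A = ¬U = U
¬A = ¬U = U
A → ¬A = U → U = True  [min(1, 1−½+½)]
¬A ∧ (A → ¬A) = U ∧ True = U

U; U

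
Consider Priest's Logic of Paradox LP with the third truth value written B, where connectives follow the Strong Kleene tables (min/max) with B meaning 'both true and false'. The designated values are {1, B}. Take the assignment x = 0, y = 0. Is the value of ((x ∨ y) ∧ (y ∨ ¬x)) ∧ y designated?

No

x ∨ y = 0 ∨ 0 = 0
¬x = ¬0 = 1
y ∨ ¬x = 0 ∨ 1 = 1
(x ∨ y) ∧ (y ∨ ¬x) = 0 ∧ 1 = 0
((x ∨ y) ∧ (y ∨ ¬x)) ∧ y = 0 ∧ 0 = 0
0 ∉ {1, B}.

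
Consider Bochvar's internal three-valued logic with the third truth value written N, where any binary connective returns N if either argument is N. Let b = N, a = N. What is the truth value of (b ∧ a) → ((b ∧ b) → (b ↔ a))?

N

b ∧ a = N ∧ N = N
b ∧ b = N ∧ N = N
b ↔ a = N ↔ N = N
(b ∧ b) → (b ↔ a) = N → N = N  [any arg is the third value ⇒ result is the third value]
(b ∧ a) → ((b ∧ b) → (b ↔ a)) = N → N = N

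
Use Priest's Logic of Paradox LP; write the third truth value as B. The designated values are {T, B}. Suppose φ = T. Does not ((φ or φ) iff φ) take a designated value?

No

φ or φ = T or T = T
(φ or φ) iff φ = T iff T = T
not ((φ or φ) iff φ) = not T = F
F ∉ {T, B}.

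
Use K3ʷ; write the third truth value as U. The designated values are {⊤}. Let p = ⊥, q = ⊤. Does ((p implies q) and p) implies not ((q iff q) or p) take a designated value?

Yes

p implies q = ⊥ implies ⊤ = ⊤
(p implies q) and p = ⊤ and ⊥ = ⊥
q iff q = ⊤ iff ⊤ = ⊤
(q iff q) or p = ⊤ or ⊥ = ⊤
not ((q iff q) or p) = not ⊤ = ⊥
((p implies q) and p) implies not ((q iff q) or p) = ⊥ implies ⊥ = ⊤
⊤ ∈ {⊤}.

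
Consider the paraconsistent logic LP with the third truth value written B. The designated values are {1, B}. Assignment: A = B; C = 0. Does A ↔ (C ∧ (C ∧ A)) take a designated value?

C ∧ A = 0 ∧ B = 0
C ∧ (C ∧ A) = 0 ∧ 0 = 0
A ↔ (C ∧ (C ∧ A)) = B ↔ 0 = B
B ∈ {1, B}.

Yes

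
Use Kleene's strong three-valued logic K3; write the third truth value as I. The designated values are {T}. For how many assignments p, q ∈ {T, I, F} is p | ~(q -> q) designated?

3

Designated under: (p=T, q=T); (p=T, q=I); (p=T, q=F).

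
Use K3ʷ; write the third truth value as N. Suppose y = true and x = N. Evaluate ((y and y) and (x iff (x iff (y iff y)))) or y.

y and y = true and true = true
y iff y = true iff true = true
x iff (y iff y) = N iff true = N
x iff (x iff (y iff y)) = N iff N = N
(y and y) and (x iff (x iff (y iff y))) = true and N = N
((y and y) and (x iff (x iff (y iff y)))) or y = N or true = N

N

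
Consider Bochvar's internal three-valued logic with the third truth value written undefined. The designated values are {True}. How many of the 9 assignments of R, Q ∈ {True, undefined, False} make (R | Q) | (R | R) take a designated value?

3

Designated under: (R=True, Q=True); (R=True, Q=False); (R=False, Q=True).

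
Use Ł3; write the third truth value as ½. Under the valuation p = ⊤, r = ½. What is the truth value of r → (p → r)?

p → r = ⊤ → ½ = ½
r → (p → r) = ½ → ½ = ⊤

⊤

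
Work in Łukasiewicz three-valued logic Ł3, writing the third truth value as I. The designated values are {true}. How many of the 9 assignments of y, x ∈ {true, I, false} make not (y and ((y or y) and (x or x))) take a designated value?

5

Of the 9 assignments, 5 give a value in {true}.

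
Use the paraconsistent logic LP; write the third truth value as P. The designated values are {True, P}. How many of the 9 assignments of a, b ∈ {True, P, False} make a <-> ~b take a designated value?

7

Of the 9 assignments, 7 give a value in {True, P}.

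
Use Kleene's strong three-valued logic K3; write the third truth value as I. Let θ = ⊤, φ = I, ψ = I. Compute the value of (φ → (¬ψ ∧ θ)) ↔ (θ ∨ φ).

¬ψ = ¬I = I
¬ψ ∧ θ = I ∧ ⊤ = I
φ → (¬ψ ∧ θ) = I → I = I
θ ∨ φ = ⊤ ∨ I = ⊤
(φ → (¬ψ ∧ θ)) ↔ (θ ∨ φ) = I ↔ ⊤ = I

I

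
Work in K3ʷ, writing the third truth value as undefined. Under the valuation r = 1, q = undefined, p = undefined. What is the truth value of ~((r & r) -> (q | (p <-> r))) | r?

undefined

r & r = 1 & 1 = 1
p <-> r = undefined <-> 1 = undefined
q | (p <-> r) = undefined | undefined = undefined
(r & r) -> (q | (p <-> r)) = 1 -> undefined = undefined  [any arg is the third value ⇒ result is the third value]
~((r & r) -> (q | (p <-> r))) = ~undefined = undefined
~((r & r) -> (q | (p <-> r))) | r = undefined | 1 = undefined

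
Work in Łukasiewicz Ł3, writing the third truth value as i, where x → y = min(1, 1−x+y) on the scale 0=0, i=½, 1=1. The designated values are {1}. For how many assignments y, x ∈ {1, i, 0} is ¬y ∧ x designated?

Designated under: (y=0, x=1).

1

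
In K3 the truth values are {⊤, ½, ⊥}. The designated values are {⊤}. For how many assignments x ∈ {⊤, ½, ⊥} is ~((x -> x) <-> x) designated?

1

x=⊤: ⊥ ·
x=½: ½ ·
x=⊥: ⊤ ✓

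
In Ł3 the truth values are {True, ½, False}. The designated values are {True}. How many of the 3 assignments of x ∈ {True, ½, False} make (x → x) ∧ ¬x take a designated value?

x=True: False ·
x=½: ½ ·
x=False: True ✓

1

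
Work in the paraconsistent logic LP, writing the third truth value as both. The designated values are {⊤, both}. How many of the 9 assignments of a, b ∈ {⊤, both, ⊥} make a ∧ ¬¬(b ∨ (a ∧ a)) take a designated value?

6

Of the 9 assignments, 6 give a value in {⊤, both}.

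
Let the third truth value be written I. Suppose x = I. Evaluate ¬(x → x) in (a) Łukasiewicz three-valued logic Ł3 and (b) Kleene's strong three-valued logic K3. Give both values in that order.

F; I

In Łukasiewicz three-valued logic Ł3: x → x = I → I = T
¬(x → x) = ¬T = F
In Kleene's strong three-valued logic K3: x → x = I → I = I
¬(x → x) = ¬I = I
They differ because Łukasiewicz three-valued logic Ł3 and Kleene's strong three-valued logic K3 treat I differently under implication.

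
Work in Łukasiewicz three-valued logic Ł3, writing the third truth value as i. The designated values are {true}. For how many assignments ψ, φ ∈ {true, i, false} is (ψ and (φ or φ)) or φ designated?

Designated under: (ψ=true, φ=true); (ψ=i, φ=true); (ψ=false, φ=true).

3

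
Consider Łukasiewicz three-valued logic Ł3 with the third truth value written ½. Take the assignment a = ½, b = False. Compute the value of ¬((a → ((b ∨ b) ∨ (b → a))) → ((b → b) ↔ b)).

True

b ∨ b = False ∨ False = False
b → a = False → ½ = True
(b ∨ b) ∨ (b → a) = False ∨ True = True
a → ((b ∨ b) ∨ (b → a)) = ½ → True = True
b → b = False → False = True
(b → b) ↔ b = True ↔ False = False
(a → ((b ∨ b) ∨ (b → a))) → ((b → b) ↔ b) = True → False = False
¬((a → ((b ∨ b) ∨ (b → a))) → ((b → b) ↔ b)) = ¬False = True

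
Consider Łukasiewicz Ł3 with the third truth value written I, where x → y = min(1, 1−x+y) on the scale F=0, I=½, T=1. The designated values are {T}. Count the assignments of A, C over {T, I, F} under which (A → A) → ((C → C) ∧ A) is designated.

3

Designated under: (A=T, C=T); (A=T, C=I); (A=T, C=F).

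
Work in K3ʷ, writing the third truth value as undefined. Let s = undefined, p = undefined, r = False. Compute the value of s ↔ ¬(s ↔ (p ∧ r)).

p ∧ r = undefined ∧ False = undefined
s ↔ (p ∧ r) = undefined ↔ undefined = undefined
¬(s ↔ (p ∧ r)) = ¬undefined = undefined
s ↔ ¬(s ↔ (p ∧ r)) = undefined ↔ undefined = undefined

undefined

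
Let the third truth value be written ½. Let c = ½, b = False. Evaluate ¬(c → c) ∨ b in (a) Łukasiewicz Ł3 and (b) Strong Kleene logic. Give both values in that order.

False; ½

In Łukasiewicz Ł3: c → c = ½ → ½ = True  [min(1, 1−½+½)]
¬(c → c) = ¬True = False
¬(c → c) ∨ b = False ∨ False = False
In Strong Kleene logic: c → c = ½ → ½ = ½
¬(c → c) = ¬½ = ½
¬(c → c) ∨ b = ½ ∨ False = ½
They differ because Łukasiewicz Ł3 and Strong Kleene logic treat ½ differently under implication.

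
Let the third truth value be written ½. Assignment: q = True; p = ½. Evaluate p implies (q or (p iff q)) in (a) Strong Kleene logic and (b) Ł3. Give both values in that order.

In Strong Kleene logic: p iff q = ½ iff True = ½
q or (p iff q) = True or ½ = True
p implies (q or (p iff q)) = ½ implies True = True
In Ł3: p iff q = ½ iff True = ½  [1 − |½−1|]
q or (p iff q) = True or ½ = True
p implies (q or (p iff q)) = ½ implies True = True

True; True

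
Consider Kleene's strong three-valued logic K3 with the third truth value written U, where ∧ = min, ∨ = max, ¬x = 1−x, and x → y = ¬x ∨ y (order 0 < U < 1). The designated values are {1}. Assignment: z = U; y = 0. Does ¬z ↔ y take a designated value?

No

¬z = ¬U = U
¬z ↔ y = U ↔ 0 = U
U ∉ {1}.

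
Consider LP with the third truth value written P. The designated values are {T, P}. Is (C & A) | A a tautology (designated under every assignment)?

Countermodel: C=T, A=F gives F, which is not designated.

No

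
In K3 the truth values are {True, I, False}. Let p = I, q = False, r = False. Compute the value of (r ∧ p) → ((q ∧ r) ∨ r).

r ∧ p = False ∧ I = False
q ∧ r = False ∧ False = False
(q ∧ r) ∨ r = False ∨ False = False
(r ∧ p) → ((q ∧ r) ∨ r) = False → False = True

True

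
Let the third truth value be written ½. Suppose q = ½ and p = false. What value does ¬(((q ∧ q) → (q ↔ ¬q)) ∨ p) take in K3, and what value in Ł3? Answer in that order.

½; false

In K3: q ∧ q = ½ ∧ ½ = ½
¬q = ¬½ = ½
q ↔ ¬q = ½ ↔ ½ = ½
(q ∧ q) → (q ↔ ¬q) = ½ → ½ = ½  [¬½ ∨ ½]
((q ∧ q) → (q ↔ ¬q)) ∨ p = ½ ∨ false = ½
¬(((q ∧ q) → (q ↔ ¬q)) ∨ p) = ¬½ = ½
In Ł3: q ∧ q = ½ ∧ ½ = ½
¬q = ¬½ = ½
q ↔ ¬q = ½ ↔ ½ = true
(q ∧ q) → (q ↔ ¬q) = ½ → true = true
((q ∧ q) → (q ↔ ¬q)) ∨ p = true ∨ false = true
¬(((q ∧ q) → (q ↔ ¬q)) ∨ p) = ¬true = false
They differ because K3 and Ł3 treat ½ differently under implication.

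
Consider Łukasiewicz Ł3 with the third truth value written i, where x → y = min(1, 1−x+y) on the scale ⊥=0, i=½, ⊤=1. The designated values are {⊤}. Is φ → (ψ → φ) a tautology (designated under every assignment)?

Every assignment of φ, ψ over {⊤, i, ⊥} gives a value in {⊤}.
In particular, with φ=i, ψ=i: φ → (ψ → φ) = ⊤.

Yes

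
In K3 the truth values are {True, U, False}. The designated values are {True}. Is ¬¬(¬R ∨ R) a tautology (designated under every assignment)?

Countermodel: R=U gives U, which is not designated.

No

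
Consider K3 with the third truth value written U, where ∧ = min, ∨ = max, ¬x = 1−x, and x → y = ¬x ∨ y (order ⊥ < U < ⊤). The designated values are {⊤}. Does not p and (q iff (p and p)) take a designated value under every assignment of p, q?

Countermodel: p=⊤, q=⊤ gives ⊥, which is not designated.

No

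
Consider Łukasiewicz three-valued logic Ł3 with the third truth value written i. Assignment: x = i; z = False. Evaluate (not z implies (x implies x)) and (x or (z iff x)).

not z = not False = True
x implies x = i implies i = True  [min(1, 1−½+½)]
not z implies (x implies x) = True implies True = True
z iff x = False iff i = i
x or (z iff x) = i or i = i
(not z implies (x implies x)) and (x or (z iff x)) = True and i = i

i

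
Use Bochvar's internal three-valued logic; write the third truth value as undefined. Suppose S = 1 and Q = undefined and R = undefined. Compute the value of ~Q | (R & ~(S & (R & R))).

undefined

~Q = ~undefined = undefined
R & R = undefined & undefined = undefined
S & (R & R) = 1 & undefined = undefined
~(S & (R & R)) = ~undefined = undefined
R & ~(S & (R & R)) = undefined & undefined = undefined
~Q | (R & ~(S & (R & R))) = undefined | undefined = undefined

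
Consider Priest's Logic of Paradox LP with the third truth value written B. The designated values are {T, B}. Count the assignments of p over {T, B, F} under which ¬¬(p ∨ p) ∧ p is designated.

2

p=T: T ✓
p=B: B ✓
p=F: F ·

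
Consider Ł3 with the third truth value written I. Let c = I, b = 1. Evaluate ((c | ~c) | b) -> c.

I

~c = ~I = I
c | ~c = I | I = I
(c | ~c) | b = I | 1 = 1
((c | ~c) | b) -> c = 1 -> I = I  [min(1, 1−1+½)]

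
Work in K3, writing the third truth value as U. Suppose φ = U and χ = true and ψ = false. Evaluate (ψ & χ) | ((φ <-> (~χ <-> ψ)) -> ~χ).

ψ & χ = false & true = false
~χ = ~true = false
~χ <-> ψ = false <-> false = true
φ <-> (~χ <-> ψ) = U <-> true = U
~χ = ~true = false
(φ <-> (~χ <-> ψ)) -> ~χ = U -> false = U  [~U | false]
(ψ & χ) | ((φ <-> (~χ <-> ψ)) -> ~χ) = false | U = U

U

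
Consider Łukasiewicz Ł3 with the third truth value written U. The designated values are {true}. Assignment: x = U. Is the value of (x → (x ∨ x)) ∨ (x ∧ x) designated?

x ∨ x = U ∨ U = U
x → (x ∨ x) = U → U = true  [min(1, 1−½+½)]
x ∧ x = U ∧ U = U
(x → (x ∨ x)) ∨ (x ∧ x) = true ∨ U = true
true ∈ {true}.

Yes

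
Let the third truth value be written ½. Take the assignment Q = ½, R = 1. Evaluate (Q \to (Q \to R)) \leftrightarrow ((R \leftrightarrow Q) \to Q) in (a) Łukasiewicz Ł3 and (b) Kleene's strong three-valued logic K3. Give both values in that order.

1; ½

In Łukasiewicz Ł3: Q \to R = ½ \to 1 = 1  [min(1, 1−½+1)]
Q \to (Q \to R) = ½ \to 1 = 1
R \leftrightarrow Q = 1 \leftrightarrow ½ = ½
(R \leftrightarrow Q) \to Q = ½ \to ½ = 1
(Q \to (Q \to R)) \leftrightarrow ((R \leftrightarrow Q) \to Q) = 1 \leftrightarrow 1 = 1
In Kleene's strong three-valued logic K3: Q \to R = ½ \to 1 = 1  [\lnot ½ \lor 1]
Q \to (Q \to R) = ½ \to 1 = 1
R \leftrightarrow Q = 1 \leftrightarrow ½ = ½
(R \leftrightarrow Q) \to Q = ½ \to ½ = ½
(Q \to (Q \to R)) \leftrightarrow ((R \leftrightarrow Q) \to Q) = 1 \leftrightarrow ½ = ½
They differ because Łukasiewicz Ł3 and Kleene's strong three-valued logic K3 treat ½ differently under implication.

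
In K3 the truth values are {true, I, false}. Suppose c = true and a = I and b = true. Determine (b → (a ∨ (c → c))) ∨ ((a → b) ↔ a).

true

c → c = true → true = true
a ∨ (c → c) = I ∨ true = true
b → (a ∨ (c → c)) = true → true = true
a → b = I → true = true  [¬I ∨ true]
(a → b) ↔ a = true ↔ I = I
(b → (a ∨ (c → c))) ∨ ((a → b) ↔ a) = true ∨ I = true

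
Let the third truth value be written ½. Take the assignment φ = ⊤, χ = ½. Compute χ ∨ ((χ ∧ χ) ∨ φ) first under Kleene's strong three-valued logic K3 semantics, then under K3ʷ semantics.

In Kleene's strong three-valued logic K3: χ ∧ χ = ½ ∧ ½ = ½
(χ ∧ χ) ∨ φ = ½ ∨ ⊤ = ⊤
χ ∨ ((χ ∧ χ) ∨ φ) = ½ ∨ ⊤ = ⊤
In K3ʷ: χ ∧ χ = ½ ∧ ½ = ½
(χ ∧ χ) ∨ φ = ½ ∨ ⊤ = ½
χ ∨ ((χ ∧ χ) ∨ φ) = ½ ∨ ½ = ½
They differ because Kleene's strong three-valued logic K3 and K3ʷ treat ½ differently under the binary connectives.

⊤; ½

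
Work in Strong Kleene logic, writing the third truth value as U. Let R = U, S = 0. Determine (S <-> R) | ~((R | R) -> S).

U

S <-> R = 0 <-> U = U
R | R = U | U = U
(R | R) -> S = U -> 0 = U  [~U | 0]
~((R | R) -> S) = ~U = U
(S <-> R) | ~((R | R) -> S) = U | U = U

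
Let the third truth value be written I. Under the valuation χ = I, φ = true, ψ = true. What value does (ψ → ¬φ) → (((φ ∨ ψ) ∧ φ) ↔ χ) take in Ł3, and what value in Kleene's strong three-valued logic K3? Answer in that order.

true; true

In Ł3: ¬φ = ¬true = false
ψ → ¬φ = true → false = false
φ ∨ ψ = true ∨ true = true
(φ ∨ ψ) ∧ φ = true ∧ true = true
((φ ∨ ψ) ∧ φ) ↔ χ = true ↔ I = I
(ψ → ¬φ) → (((φ ∨ ψ) ∧ φ) ↔ χ) = false → I = true
In Kleene's strong three-valued logic K3: ¬φ = ¬true = false
ψ → ¬φ = true → false = false
φ ∨ ψ = true ∨ true = true
(φ ∨ ψ) ∧ φ = true ∧ true = true
((φ ∨ ψ) ∧ φ) ↔ χ = true ↔ I = I
(ψ → ¬φ) → (((φ ∨ ψ) ∧ φ) ↔ χ) = false → I = true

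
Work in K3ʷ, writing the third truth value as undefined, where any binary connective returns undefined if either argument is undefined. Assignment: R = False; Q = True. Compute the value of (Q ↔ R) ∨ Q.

Q ↔ R = True ↔ False = False
(Q ↔ R) ∨ Q = False ∨ True = True

True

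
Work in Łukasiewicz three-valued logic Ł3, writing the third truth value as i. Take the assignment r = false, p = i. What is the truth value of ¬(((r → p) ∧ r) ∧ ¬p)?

true

r → p = false → i = true
(r → p) ∧ r = true ∧ false = false
¬p = ¬i = i
((r → p) ∧ r) ∧ ¬p = false ∧ i = false
¬(((r → p) ∧ r) ∧ ¬p) = ¬false = true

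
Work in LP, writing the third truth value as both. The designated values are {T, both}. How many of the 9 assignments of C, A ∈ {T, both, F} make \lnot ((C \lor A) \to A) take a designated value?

5

Of the 9 assignments, 5 give a value in {T, both}.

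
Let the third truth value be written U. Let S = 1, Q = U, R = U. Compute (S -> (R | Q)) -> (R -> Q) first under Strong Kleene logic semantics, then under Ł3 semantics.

In Strong Kleene logic: R | Q = U | U = U
S -> (R | Q) = 1 -> U = U  [~1 | U]
R -> Q = U -> U = U
(S -> (R | Q)) -> (R -> Q) = U -> U = U
In Ł3: R | Q = U | U = U
S -> (R | Q) = 1 -> U = U  [min(1, 1−1+½)]
R -> Q = U -> U = 1
(S -> (R | Q)) -> (R -> Q) = U -> 1 = 1
They differ because Strong Kleene logic and Ł3 treat U differently under implication.

U; 1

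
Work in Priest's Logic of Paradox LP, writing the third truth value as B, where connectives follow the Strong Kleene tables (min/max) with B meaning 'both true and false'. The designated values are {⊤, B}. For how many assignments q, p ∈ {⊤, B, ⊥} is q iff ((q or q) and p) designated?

8

Of the 9 assignments, 8 give a value in {⊤, B}.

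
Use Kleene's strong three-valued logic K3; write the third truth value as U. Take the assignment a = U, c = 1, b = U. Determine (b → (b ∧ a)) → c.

b ∧ a = U ∧ U = U
b → (b ∧ a) = U → U = U  [¬U ∨ U]
(b → (b ∧ a)) → c = U → 1 = 1

1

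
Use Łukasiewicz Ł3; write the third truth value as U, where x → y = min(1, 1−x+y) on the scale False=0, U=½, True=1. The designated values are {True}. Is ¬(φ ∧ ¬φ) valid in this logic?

No

Countermodel: φ=U gives U, which is not designated.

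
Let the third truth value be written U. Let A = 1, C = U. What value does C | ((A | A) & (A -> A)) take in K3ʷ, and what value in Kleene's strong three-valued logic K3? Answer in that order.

In K3ʷ: A | A = 1 | 1 = 1
A -> A = 1 -> 1 = 1
(A | A) & (A -> A) = 1 & 1 = 1
C | ((A | A) & (A -> A)) = U | 1 = U
In Kleene's strong three-valued logic K3: A | A = 1 | 1 = 1
A -> A = 1 -> 1 = 1
(A | A) & (A -> A) = 1 & 1 = 1
C | ((A | A) & (A -> A)) = U | 1 = 1
They differ because K3ʷ and Kleene's strong three-valued logic K3 treat U differently under the binary connectives.

U; 1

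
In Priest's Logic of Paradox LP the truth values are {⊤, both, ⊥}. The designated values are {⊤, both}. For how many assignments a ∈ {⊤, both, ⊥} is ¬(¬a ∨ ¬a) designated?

a=⊤: ⊤ ✓
a=both: both ✓
a=⊥: ⊥ ·

2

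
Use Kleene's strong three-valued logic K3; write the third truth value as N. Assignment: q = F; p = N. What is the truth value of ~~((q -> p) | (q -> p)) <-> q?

F

q -> p = F -> N = T  [~F | N]
q -> p = F -> N = T
(q -> p) | (q -> p) = T | T = T
~((q -> p) | (q -> p)) = ~T = F
~~((q -> p) | (q -> p)) = ~F = T
~~((q -> p) | (q -> p)) <-> q = T <-> F = F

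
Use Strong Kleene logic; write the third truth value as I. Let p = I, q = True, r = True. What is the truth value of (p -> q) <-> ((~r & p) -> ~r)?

True

p -> q = I -> True = True  [~I | True]
~r = ~True = False
~r & p = False & I = False
~r = ~True = False
(~r & p) -> ~r = False -> False = True
(p -> q) <-> ((~r & p) -> ~r) = True <-> True = True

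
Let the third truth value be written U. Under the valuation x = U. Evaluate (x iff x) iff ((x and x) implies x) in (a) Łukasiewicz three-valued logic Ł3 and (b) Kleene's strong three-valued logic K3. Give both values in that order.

True; U

In Łukasiewicz three-valued logic Ł3: x iff x = U iff U = True  [1 − |½−½|]
x and x = U and U = U
(x and x) implies x = U implies U = True
(x iff x) iff ((x and x) implies x) = True iff True = True
In Kleene's strong three-valued logic K3: x iff x = U iff U = U
x and x = U and U = U
(x and x) implies x = U implies U = U  [not U or U]
(x iff x) iff ((x and x) implies x) = U iff U = U
They differ because Łukasiewicz three-valued logic Ł3 and Kleene's strong three-valued logic K3 treat U differently under implication.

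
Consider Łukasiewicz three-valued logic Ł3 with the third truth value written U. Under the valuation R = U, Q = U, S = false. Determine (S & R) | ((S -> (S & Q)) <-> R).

S & R = false & U = false
S & Q = false & U = false
S -> (S & Q) = false -> false = true
(S -> (S & Q)) <-> R = true <-> U = U  [1 − |1−½|]
(S & R) | ((S -> (S & Q)) <-> R) = false | U = U

U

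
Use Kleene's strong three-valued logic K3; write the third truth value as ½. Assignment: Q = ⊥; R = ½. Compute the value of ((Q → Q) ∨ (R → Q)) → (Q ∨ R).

Q → Q = ⊥ → ⊥ = ⊤
R → Q = ½ → ⊥ = ½  [¬½ ∨ ⊥]
(Q → Q) ∨ (R → Q) = ⊤ ∨ ½ = ⊤
Q ∨ R = ⊥ ∨ ½ = ½
((Q → Q) ∨ (R → Q)) → (Q ∨ R) = ⊤ → ½ = ½

½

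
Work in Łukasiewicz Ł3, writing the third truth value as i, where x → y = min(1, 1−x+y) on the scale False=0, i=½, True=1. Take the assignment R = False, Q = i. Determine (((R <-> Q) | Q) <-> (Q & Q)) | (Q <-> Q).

R <-> Q = False <-> i = i  [1 − |0−½|]
(R <-> Q) | Q = i | i = i
Q & Q = i & i = i
((R <-> Q) | Q) <-> (Q & Q) = i <-> i = True
Q <-> Q = i <-> i = True
(((R <-> Q) | Q) <-> (Q & Q)) | (Q <-> Q) = True | True = True

True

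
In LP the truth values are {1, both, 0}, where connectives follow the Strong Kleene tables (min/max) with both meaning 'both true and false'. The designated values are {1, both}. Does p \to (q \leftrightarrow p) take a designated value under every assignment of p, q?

Countermodel: p=1, q=0 gives 0, which is not designated.

No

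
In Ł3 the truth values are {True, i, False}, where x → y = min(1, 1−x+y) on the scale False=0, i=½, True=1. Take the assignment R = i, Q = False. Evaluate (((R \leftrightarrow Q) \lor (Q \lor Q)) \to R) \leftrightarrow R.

R \leftrightarrow Q = i \leftrightarrow False = i  [1 − |½−0|]
Q \lor Q = False \lor False = False
(R \leftrightarrow Q) \lor (Q \lor Q) = i \lor False = i
((R \leftrightarrow Q) \lor (Q \lor Q)) \to R = i \to i = True
(((R \leftrightarrow Q) \lor (Q \lor Q)) \to R) \leftrightarrow R = True \leftrightarrow i = i

i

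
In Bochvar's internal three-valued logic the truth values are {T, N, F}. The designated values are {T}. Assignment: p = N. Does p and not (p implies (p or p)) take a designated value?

p or p = N or N = N
p implies (p or p) = N implies N = N  [any arg is the third value ⇒ result is the third value]
not (p implies (p or p)) = not N = N
p and not (p implies (p or p)) = N and N = N
N ∉ {T}.

No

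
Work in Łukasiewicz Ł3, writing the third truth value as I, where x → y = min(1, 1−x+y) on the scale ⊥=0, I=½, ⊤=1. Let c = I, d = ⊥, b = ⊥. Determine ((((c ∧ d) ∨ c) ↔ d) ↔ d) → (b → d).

⊤

c ∧ d = I ∧ ⊥ = ⊥
(c ∧ d) ∨ c = ⊥ ∨ I = I
((c ∧ d) ∨ c) ↔ d = I ↔ ⊥ = I
(((c ∧ d) ∨ c) ↔ d) ↔ d = I ↔ ⊥ = I
b → d = ⊥ → ⊥ = ⊤
((((c ∧ d) ∨ c) ↔ d) ↔ d) → (b → d) = I → ⊤ = ⊤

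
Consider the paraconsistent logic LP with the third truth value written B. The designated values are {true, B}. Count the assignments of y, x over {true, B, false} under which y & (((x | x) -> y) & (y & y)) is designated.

6

Of the 9 assignments, 6 give a value in {true, B}.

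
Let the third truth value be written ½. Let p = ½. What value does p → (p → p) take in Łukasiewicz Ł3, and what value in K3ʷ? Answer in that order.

In Łukasiewicz Ł3: p → p = ½ → ½ = true  [min(1, 1−½+½)]
p → (p → p) = ½ → true = true
In K3ʷ: p → p = ½ → ½ = ½  [any arg is the third value ⇒ result is the third value]
p → (p → p) = ½ → ½ = ½
They differ because Łukasiewicz Ł3 and K3ʷ treat ½ differently under the binary connectives.

true; ½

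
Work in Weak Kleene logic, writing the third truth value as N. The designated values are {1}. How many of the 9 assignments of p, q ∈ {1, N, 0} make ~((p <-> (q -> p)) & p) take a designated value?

Designated under: (p=0, q=1); (p=0, q=0).

2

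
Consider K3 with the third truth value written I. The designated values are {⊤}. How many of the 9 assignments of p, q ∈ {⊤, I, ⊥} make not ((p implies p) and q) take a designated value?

3

Designated under: (p=⊤, q=⊥); (p=I, q=⊥); (p=⊥, q=⊥).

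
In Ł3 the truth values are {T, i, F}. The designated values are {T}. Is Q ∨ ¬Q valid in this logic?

No

Countermodel: Q=i gives i, which is not designated.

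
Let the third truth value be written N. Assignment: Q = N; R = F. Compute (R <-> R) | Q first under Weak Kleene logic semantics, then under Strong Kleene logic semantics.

In Weak Kleene logic: R <-> R = F <-> F = T
(R <-> R) | Q = T | N = N
In Strong Kleene logic: R <-> R = F <-> F = T
(R <-> R) | Q = T | N = T
They differ because Weak Kleene logic and Strong Kleene logic treat N differently under the binary connectives.

N; T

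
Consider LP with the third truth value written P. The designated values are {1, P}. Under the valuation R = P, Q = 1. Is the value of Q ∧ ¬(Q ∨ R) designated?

Q ∨ R = 1 ∨ P = 1
¬(Q ∨ R) = ¬1 = 0
Q ∧ ¬(Q ∨ R) = 1 ∧ 0 = 0
0 ∉ {1, P}.

No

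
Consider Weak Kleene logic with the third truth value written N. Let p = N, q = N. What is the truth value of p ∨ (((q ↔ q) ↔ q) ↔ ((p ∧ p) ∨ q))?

q ↔ q = N ↔ N = N
(q ↔ q) ↔ q = N ↔ N = N
p ∧ p = N ∧ N = N
(p ∧ p) ∨ q = N ∨ N = N
((q ↔ q) ↔ q) ↔ ((p ∧ p) ∨ q) = N ↔ N = N
p ∨ (((q ↔ q) ↔ q) ↔ ((p ∧ p) ∨ q)) = N ∨ N = N

N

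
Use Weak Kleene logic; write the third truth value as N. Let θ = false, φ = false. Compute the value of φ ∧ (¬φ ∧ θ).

¬φ = ¬false = true
¬φ ∧ θ = true ∧ false = false
φ ∧ (¬φ ∧ θ) = false ∧ false = false

false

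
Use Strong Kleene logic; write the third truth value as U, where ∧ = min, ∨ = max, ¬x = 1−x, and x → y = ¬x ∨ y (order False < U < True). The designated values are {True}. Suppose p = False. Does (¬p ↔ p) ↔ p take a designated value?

¬p = ¬False = True
¬p ↔ p = True ↔ False = False
(¬p ↔ p) ↔ p = False ↔ False = True
True ∈ {True}.

Yes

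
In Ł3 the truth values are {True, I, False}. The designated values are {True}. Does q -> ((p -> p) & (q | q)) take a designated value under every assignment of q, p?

Every assignment of q, p over {True, I, False} gives a value in {True}.
In particular, with q=I, p=I: q -> ((p -> p) & (q | q)) = True.

Yes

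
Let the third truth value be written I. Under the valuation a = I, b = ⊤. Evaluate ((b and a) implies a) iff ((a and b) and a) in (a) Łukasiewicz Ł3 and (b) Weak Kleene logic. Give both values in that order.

I; I

In Łukasiewicz Ł3: b and a = ⊤ and I = I
(b and a) implies a = I implies I = ⊤  [min(1, 1−½+½)]
a and b = I and ⊤ = I
(a and b) and a = I and I = I
((b and a) implies a) iff ((a and b) and a) = ⊤ iff I = I
In Weak Kleene logic: b and a = ⊤ and I = I
(b and a) implies a = I implies I = I  [any arg is the third value ⇒ result is the third value]
a and b = I and ⊤ = I
(a and b) and a = I and I = I
((b and a) implies a) iff ((a and b) and a) = I iff I = I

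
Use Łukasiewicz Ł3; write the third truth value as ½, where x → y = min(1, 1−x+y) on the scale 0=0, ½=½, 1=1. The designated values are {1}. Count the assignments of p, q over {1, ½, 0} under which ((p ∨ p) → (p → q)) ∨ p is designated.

9

Of the 9 assignments, 9 give a value in {1}.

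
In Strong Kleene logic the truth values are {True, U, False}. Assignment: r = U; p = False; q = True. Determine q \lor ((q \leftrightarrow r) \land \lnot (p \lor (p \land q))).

True

q \leftrightarrow r = True \leftrightarrow U = U
p \land q = False \land True = False
p \lor (p \land q) = False \lor False = False
\lnot (p \lor (p \land q)) = \lnot False = True
(q \leftrightarrow r) \land \lnot (p \lor (p \land q)) = U \land True = U
q \lor ((q \leftrightarrow r) \land \lnot (p \lor (p \land q))) = True \lor U = True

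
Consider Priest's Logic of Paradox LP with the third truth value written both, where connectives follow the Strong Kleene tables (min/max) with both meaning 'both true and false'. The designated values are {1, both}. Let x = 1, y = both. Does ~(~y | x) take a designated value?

No

~y = ~both = both
~y | x = both | 1 = 1
~(~y | x) = ~1 = 0
0 ∉ {1, both}.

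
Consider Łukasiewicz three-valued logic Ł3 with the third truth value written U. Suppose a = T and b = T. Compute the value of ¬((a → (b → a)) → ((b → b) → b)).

F

b → a = T → T = T
a → (b → a) = T → T = T
b → b = T → T = T
(b → b) → b = T → T = T
(a → (b → a)) → ((b → b) → b) = T → T = T
¬((a → (b → a)) → ((b → b) → b)) = ¬T = F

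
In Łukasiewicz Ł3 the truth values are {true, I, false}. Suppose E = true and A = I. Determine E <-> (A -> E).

A -> E = I -> true = true  [min(1, 1−½+1)]
E <-> (A -> E) = true <-> true = true

true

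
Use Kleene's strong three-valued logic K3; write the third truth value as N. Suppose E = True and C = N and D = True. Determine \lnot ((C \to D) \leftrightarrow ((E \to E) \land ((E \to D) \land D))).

C \to D = N \to True = True  [\lnot N \lor True]
E \to E = True \to True = True
E \to D = True \to True = True
(E \to D) \land D = True \land True = True
(E \to E) \land ((E \to D) \land D) = True \land True = True
(C \to D) \leftrightarrow ((E \to E) \land ((E \to D) \land D)) = True \leftrightarrow True = True
\lnot ((C \to D) \leftrightarrow ((E \to E) \land ((E \to D) \land D))) = \lnot True = False

False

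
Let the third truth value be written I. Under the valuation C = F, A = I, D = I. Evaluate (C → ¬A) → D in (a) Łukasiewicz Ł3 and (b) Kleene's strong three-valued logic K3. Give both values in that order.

In Łukasiewicz Ł3: ¬A = ¬I = I
C → ¬A = F → I = T  [min(1, 1−0+½)]
(C → ¬A) → D = T → I = I
In Kleene's strong three-valued logic K3: ¬A = ¬I = I
C → ¬A = F → I = T
(C → ¬A) → D = T → I = I

I; I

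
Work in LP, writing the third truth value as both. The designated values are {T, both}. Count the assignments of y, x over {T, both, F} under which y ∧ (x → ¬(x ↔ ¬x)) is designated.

Of the 9 assignments, 6 give a value in {T, both}.

6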